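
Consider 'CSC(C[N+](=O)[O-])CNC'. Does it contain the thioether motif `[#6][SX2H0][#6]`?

Yes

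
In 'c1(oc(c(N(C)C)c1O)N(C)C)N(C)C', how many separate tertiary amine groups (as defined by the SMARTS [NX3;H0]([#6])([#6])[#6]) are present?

3

[NX3;H0]([#6])([#6])[#6] is the SMARTS for a tertiary amine: a trivalent nitrogen with no H, bonded to three carbons.
The molecule carries 3 separate instances of a dimethylamino group (-N(CH3)2) meeting every constraint; each maps to a distinct set of atoms, giving 3 matches.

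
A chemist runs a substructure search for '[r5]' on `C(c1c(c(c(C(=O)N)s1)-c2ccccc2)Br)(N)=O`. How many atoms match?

5

The query [r5] means: r5 matches atoms in a five-membered ring.
Check the 18 heavy atoms by environment: 1× s (aromatic, in 5-ring) → match; 4× c (aromatic, in 5-ring) → match; 2× C (acyclic) → no; 2× O (acyclic) → no; 2× N (acyclic) → no; 6× c (aromatic, in 6-ring) → no; 1× Br (acyclic) → no.
Summing the matching environments: 1 + 4 = 5 matching atoms.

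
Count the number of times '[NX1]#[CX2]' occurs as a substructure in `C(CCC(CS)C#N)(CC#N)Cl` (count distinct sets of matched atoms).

[NX1]#[CX2] is the SMARTS for a nitrile: a nitrogen triple-bonded to a two-connected carbon.
The molecule carries 2 separate instances of a nitrile (-C#N) meeting every constraint; each maps to a distinct set of atoms, giving 2 matches.

2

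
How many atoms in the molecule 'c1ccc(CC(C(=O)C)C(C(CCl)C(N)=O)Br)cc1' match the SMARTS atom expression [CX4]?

6

The query [CX4] means: C with X4: aliphatic carbon with exactly 4 total connections (bonds + H).
Check the 19 heavy atoms by environment: 6× C (X4) → match; 6× c (aromatic, X3) → no; 2× C (X3) → no; 2× O (X1) → no; 1× N (X3) → no; 1× Cl (X1) → no; 1× Br (X1) → no.
That gives 6 matching atoms.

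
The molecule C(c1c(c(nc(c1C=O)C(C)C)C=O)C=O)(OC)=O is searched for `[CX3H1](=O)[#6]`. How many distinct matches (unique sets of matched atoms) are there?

3

[CX3H1](=O)[#6] is the SMARTS for an aldehyde: an sp2 carbon with one H, double-bonded to O and single-bonded to carbon.
The molecule carries 3 separate instances of an aldehyde (-CHO) meeting every constraint; each maps to a distinct set of atoms, giving 3 matches.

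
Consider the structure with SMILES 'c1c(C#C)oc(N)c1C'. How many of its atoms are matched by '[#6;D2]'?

2

Check the 9 heavy atoms by environment: 1× o (aromatic, D2) → no; 3× c (aromatic, D3) → no; 1× c (aromatic, D2) → match; 1× N (D1) → no; 2× C (D1) → no; 1× C (D2) → match.
Summing the matching environments: 1 + 1 = 2 matching atoms.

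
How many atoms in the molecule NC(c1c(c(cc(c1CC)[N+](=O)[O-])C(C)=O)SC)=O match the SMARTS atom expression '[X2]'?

1

The query [X2] means: any atom with exactly two total connections (bonds + H).
Check the 19 heavy atoms by environment: 6× c (aromatic, X3) → no; 2× C (X3) → no; 3× O (X1) → no; 4× C (X4) → no; 1× N (charge +1, X3) → no; 1× O (charge -1, X1) → no; 1× N (X3) → no; 1× S (X2) → match.
That gives 1 matching atom.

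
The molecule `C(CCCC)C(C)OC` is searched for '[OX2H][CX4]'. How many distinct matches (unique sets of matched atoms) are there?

0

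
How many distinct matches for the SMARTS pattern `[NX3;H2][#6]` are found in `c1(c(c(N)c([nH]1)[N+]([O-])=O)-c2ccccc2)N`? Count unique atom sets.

[NX3;H2][#6] is the SMARTS for a primary amine: a trivalent nitrogen with two H attached to carbon.
The molecule carries 2 separate instances of a primary amino group (-NH2) meeting every constraint; each maps to a distinct set of atoms, giving 2 matches.

2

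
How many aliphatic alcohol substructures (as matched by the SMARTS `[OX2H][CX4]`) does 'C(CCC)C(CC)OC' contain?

0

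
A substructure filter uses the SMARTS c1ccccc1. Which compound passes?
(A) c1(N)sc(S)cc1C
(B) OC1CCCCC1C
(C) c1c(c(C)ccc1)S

C

c1ccccc1 describes six aromatic carbons in a ring (a benzene ring).
(A) has a methyl group (-CH3) but no six-membered all-carbon aromatic ring is present.
(B) has a methyl group (-CH3) but no six-membered all-carbon aromatic ring is present.
(C) contains the required atom environment, so the pattern matches.
So the answer is (C).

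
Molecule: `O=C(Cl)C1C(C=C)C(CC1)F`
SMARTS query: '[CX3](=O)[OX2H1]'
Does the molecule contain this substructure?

The pattern [CX3](=O)[OX2H1] describes an sp2 carbon double-bonded to O and single-bonded to an -OH oxygen — a carboxylic acid.
The closest candidate here is an acyl chloride (-C(=O)Cl), but the carbonyl is bonded to Cl, not to an -OH oxygen. No other fragment satisfies the full query, so there is no match.

No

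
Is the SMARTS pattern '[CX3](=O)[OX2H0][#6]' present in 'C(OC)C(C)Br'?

No

The pattern [CX3](=O)[OX2H0][#6] describes a carbonyl carbon bonded to an oxygen that is itself bonded to carbon (no H on that O) — an ester.
The closest candidate here is a methoxy ether (-OCH3), but the ether oxygen is not adjacent to a C=O carbon. No other fragment satisfies the full query, so there is no match.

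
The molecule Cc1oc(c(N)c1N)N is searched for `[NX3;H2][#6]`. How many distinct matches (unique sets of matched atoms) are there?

[NX3;H2][#6] is the SMARTS for a primary amine: a trivalent nitrogen with two H attached to carbon.
The molecule carries 3 separate instances of a primary amino group (-NH2) meeting every constraint; each maps to a distinct set of atoms, giving 3 matches.

3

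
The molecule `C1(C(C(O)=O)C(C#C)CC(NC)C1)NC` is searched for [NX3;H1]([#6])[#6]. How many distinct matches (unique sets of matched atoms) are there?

[NX3;H1]([#6])[#6] is the SMARTS for a secondary amine: a trivalent nitrogen with one H, bonded to two carbons.
The molecule carries 2 separate instances of an N-methylamino group (-NHCH3) meeting every constraint; each maps to a distinct set of atoms, giving 2 matches.

2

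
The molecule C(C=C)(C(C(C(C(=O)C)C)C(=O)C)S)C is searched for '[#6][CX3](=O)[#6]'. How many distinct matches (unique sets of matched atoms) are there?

2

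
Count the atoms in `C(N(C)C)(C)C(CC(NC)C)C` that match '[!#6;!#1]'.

2

The query [!#6;!#1] means: not carbon and not hydrogen — any heteroatom.
Check the 12 heavy atoms by environment: 10× C → no; 2× N → match.
That gives 2 matching atoms.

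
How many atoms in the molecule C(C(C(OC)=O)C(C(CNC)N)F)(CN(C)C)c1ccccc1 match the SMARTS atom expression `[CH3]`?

4

The query [CH3] means: aliphatic carbon with exactly three hydrogens.
Check the 23 heavy atoms by environment: 2× C (H2) → no; 4× C (H1) → no; 1× c (aromatic, H0) → no; 5× c (aromatic, H1) → no; 1× N (H1) → no; 4× C (H3) → match; 1× C (H0) → no; 2× O (H0) → no; 1× N (H0) → no; 1× F (H0) → no; 1× N (H2) → no.
That gives 4 matching atoms.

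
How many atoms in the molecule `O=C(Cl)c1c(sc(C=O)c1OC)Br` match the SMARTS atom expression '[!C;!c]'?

6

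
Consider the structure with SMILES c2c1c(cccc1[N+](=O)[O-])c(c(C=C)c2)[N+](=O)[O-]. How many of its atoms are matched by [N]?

The query [N] means: uppercase N matches aliphatic (non-aromatic) nitrogen only.
Check the 18 heavy atoms by environment: 10× c (aromatic) → no; 2× C → no; 2× N (charge +1) → match; 2× O (charge -1) → no; 2× O → no.
That gives 2 matching atoms.

2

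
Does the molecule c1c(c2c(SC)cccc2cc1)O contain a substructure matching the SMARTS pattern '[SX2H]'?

The pattern [SX2H] describes an aliphatic sulfur with two connections, one being H — a thiol.
The closest candidate here is a hydroxyl group (-OH), but it is an -OH, not an -SH. No other fragment satisfies the full query, so there is no match.

No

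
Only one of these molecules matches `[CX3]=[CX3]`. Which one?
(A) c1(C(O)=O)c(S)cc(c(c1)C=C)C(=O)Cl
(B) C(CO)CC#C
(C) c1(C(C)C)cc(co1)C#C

A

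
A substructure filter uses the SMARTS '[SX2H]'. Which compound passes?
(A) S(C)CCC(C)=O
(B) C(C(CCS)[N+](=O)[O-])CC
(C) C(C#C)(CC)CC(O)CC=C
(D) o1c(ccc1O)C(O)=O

[SX2H] describes an aliphatic sulfur with two connections, one being H (a thiol).
(A) has a methylthio ether (-SCH3) but the sulfur has H0 (bonded to two carbons), not H1.
(B) contains a thiol (-SH), which satisfies every atom and bond constraint.
(C) has a hydroxyl group (-OH) but it is an -OH, not an -SH.
(D) has a hydroxyl group (-OH) but it is an -OH, not an -SH.
So the answer is (B).

B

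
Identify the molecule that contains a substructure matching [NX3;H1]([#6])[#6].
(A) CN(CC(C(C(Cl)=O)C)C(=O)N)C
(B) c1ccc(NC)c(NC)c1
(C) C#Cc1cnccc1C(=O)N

B

[NX3;H1]([#6])[#6] describes a trivalent nitrogen with one H, bonded to two carbons (a secondary amine).
(A) has a dimethylamino group (-N(CH3)2) but the nitrogen has H0, not H1.
(B) contains an N-methylamino group (-NHCH3), which satisfies every atom and bond constraint.
(C) has a primary amide (-C(=O)NH2) but the -C(=O)NH2 nitrogen has H2, not H1.
So the answer is (B).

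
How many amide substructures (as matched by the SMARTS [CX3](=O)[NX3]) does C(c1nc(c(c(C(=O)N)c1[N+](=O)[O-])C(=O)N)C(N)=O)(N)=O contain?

4

[CX3](=O)[NX3] is the SMARTS for an amide: a carbonyl carbon bonded to a trivalent nitrogen.
The molecule carries 4 separate instances of a primary amide (-C(=O)NH2) meeting every constraint; each maps to a distinct set of atoms, giving 4 matches.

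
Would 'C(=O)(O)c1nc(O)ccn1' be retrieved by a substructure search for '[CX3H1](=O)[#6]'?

The pattern [CX3H1](=O)[#6] describes an sp2 carbon with one H, double-bonded to O and single-bonded to carbon — an aldehyde.
The closest candidate here is a carboxylic acid group (-C(=O)OH), but the carbonyl carbon has H0 and is bonded to O, not H1. No other fragment satisfies the full query, so there is no match.

No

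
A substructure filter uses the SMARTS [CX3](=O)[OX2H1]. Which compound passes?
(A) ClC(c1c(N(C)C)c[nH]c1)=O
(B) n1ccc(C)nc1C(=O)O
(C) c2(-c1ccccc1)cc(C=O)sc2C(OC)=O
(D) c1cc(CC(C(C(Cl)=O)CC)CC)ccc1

[CX3](=O)[OX2H1] describes an sp2 carbon double-bonded to O and single-bonded to an -OH oxygen (a carboxylic acid).
(A) has an acyl chloride (-C(=O)Cl) but the carbonyl is bonded to Cl, not to an -OH oxygen.
(B) contains a carboxylic acid group (-C(=O)OH), which satisfies every atom and bond constraint.
(C) has an aldehyde (-CHO) but there is no singly-bonded oxygen on the carbonyl carbon.
(D) has an acyl chloride (-C(=O)Cl) but the carbonyl is bonded to Cl, not to an -OH oxygen.
So the answer is (B).

B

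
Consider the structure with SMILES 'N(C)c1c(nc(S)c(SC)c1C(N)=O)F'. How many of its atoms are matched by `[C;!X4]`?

1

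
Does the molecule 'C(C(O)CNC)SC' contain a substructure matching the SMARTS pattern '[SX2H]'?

The pattern [SX2H] describes an aliphatic sulfur with two connections, one being H — a thiol.
The closest candidate here is a methylthio ether (-SCH3), but the sulfur has H0 (bonded to two carbons), not H1. No other fragment satisfies the full query, so there is no match.

No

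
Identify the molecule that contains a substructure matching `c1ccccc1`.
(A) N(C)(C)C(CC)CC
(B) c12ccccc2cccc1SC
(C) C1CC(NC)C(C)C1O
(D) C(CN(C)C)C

B

c1ccccc1 describes six aromatic carbons in a ring (a benzene ring).
(A) has a methyl group (-CH3) but no six-membered all-carbon aromatic ring is present.
(B) contains the required atom environment, so the pattern matches.
(C) has a methyl group (-CH3) but no six-membered all-carbon aromatic ring is present.
(D) has a methyl group (-CH3) but no six-membered all-carbon aromatic ring is present.
So the answer is (B).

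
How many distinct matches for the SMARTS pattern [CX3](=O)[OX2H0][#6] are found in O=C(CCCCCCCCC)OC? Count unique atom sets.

[CX3](=O)[OX2H0][#6] is the SMARTS for an ester: a carbonyl carbon bonded to an oxygen that is itself bonded to carbon (no H on that O).
Exactly one fragment in the molecule meets all constraints, giving 1 match.

1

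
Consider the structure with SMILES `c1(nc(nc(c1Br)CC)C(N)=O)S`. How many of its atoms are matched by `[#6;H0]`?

The query [#6;H0] means: any carbon with no attached hydrogen.
Check the 13 heavy atoms by environment: 2× n (aromatic, H0) → no; 4× c (aromatic, H0) → match; 1× S (H1) → no; 1× C (H2) → no; 1× C (H3) → no; 1× Br (H0) → no; 1× C (H0) → match; 1× O (H0) → no; 1× N (H2) → no.
Summing the matching environments: 4 + 1 = 5 matching atoms.

5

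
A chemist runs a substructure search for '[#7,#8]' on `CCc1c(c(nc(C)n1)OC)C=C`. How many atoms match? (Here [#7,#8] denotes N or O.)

3

The query [#7,#8] means: nitrogen or oxygen (comma = OR).
Check the 13 heavy atoms by environment: 2× n (aromatic) → match; 4× c (aromatic) → no; 6× C → no; 1× O → match.
Summing the matching environments: 2 + 1 = 3 matching atoms.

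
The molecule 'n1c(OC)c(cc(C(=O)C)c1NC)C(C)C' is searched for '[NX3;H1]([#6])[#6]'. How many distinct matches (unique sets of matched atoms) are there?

[NX3;H1]([#6])[#6] is the SMARTS for a secondary amine: a trivalent nitrogen with one H, bonded to two carbons.
Exactly one fragment in the molecule meets all constraints, giving 1 match.

1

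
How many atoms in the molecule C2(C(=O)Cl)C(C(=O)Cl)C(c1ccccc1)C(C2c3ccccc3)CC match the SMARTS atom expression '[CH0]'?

2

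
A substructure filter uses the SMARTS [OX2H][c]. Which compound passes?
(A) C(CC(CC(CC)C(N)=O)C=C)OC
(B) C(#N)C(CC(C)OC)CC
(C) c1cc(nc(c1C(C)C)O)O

C

[OX2H][c] describes a hydroxyl oxygen attached to an aromatic carbon (a phenol).
(A) has a methoxy ether (-OCH3) but the oxygen has H0, not H1.
(B) has a methoxy ether (-OCH3) but the oxygen has H0, not H1.
(C) contains a hydroxyl group (-OH), which satisfies every atom and bond constraint.
So the answer is (C).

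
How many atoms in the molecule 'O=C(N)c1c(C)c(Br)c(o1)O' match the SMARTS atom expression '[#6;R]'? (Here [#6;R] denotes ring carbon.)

4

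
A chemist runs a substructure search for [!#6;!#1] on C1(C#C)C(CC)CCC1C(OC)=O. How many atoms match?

2

The query [!#6;!#1] means: not carbon and not hydrogen — any heteroatom.
Check the 13 heavy atoms by environment: 11× C → no; 2× O → match.
That gives 2 matching atoms.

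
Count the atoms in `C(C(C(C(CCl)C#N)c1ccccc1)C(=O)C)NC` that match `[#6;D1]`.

The query [#6;D1] means: carbon bonded to exactly one heavy atom.
Check the 19 heavy atoms by environment: 3× C (D2) → no; 4× C (D3) → no; 1× N (D1) → no; 1× Cl (D1) → no; 1× O (D1) → no; 2× C (D1) → match; 1× N (D2) → no; 1× c (aromatic, D3) → no; 5× c (aromatic, D2) → no.
That gives 2 matching atoms.

2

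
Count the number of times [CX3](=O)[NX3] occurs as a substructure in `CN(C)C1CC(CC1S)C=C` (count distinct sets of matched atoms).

0

[CX3](=O)[NX3] is the SMARTS for an amide: a carbonyl carbon bonded to a trivalent nitrogen.
No fragment in the molecule satisfies every constraint, giving 0 matches.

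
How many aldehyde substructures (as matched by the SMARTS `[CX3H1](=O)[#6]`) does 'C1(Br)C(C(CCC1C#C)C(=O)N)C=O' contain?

[CX3H1](=O)[#6] is the SMARTS for an aldehyde: an sp2 carbon with one H, double-bonded to O and single-bonded to carbon.
Exactly one fragment in the molecule meets all constraints, giving 1 match.

1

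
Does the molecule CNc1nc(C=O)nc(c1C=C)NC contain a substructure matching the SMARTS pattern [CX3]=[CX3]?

The pattern [CX3]=[CX3] describes a non-aromatic C=C double bond between two sp2 carbons — an alkene.
The molecule carries a vinyl group (-CH=CH2), whose atoms satisfy every constraint of the query, so the pattern matches.

Yes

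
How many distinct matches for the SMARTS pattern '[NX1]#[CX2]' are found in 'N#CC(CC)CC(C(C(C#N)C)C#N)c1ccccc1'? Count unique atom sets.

[NX1]#[CX2] is the SMARTS for a nitrile: a nitrogen triple-bonded to a two-connected carbon.
The molecule carries 3 separate instances of a nitrile (-C#N) meeting every constraint; each maps to a distinct set of atoms, giving 3 matches.

3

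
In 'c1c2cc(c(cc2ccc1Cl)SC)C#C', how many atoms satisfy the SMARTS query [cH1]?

The query [cH1] means: aromatic carbon bearing exactly one hydrogen.
Check the 15 heavy atoms by environment: 5× c (aromatic, H0) → no; 5× c (aromatic, H1) → match; 1× Cl (H0) → no; 1× S (H0) → no; 1× C (H3) → no; 1× C (H0) → no; 1× C (H1) → no.
That gives 5 matching atoms.

5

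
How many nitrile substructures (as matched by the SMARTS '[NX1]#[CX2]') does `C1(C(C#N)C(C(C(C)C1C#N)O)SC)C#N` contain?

[NX1]#[CX2] is the SMARTS for a nitrile: a nitrogen triple-bonded to a two-connected carbon.
The molecule carries 3 separate instances of a nitrile (-C#N) meeting every constraint; each maps to a distinct set of atoms, giving 3 matches.

3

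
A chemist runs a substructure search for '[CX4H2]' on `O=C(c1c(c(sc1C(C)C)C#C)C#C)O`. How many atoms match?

0

The query [CX4H2] means: sp3 carbon (X4) with exactly two hydrogens.
Check the 15 heavy atoms by environment: 1× s (aromatic, H0, X2) → no; 4× c (aromatic, H0, X3) → no; 2× C (H0, X2) → no; 2× C (H1, X2) → no; 1× C (H0, X3) → no; 1× O (H0, X1) → no; 1× O (H1, X2) → no; 1× C (H1, X4) → no; 2× C (H3, X4) → no.
No environment satisfies the query, so 0 matching atoms.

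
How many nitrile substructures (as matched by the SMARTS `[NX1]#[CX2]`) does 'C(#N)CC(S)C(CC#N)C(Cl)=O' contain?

2

[NX1]#[CX2] is the SMARTS for a nitrile: a nitrogen triple-bonded to a two-connected carbon.
The molecule carries 2 separate instances of a nitrile (-C#N) meeting every constraint; each maps to a distinct set of atoms, giving 2 matches.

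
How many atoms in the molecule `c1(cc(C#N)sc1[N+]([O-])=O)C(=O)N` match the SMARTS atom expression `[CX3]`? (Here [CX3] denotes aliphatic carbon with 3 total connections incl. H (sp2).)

1

The query [CX3] means: C with X3: aliphatic carbon with exactly 3 total connections.
Check the 13 heavy atoms by environment: 1× s (aromatic, X2) → no; 4× c (aromatic, X3) → no; 1× C (X2) → no; 1× N (X1) → no; 1× C (X3) → match; 2× O (X1) → no; 1× N (X3) → no; 1× N (charge +1, X3) → no; 1× O (charge -1, X1) → no.
That gives 1 matching atom.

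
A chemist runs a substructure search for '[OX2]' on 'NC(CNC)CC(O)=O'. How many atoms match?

The query [OX2] means: aliphatic oxygen with two total connections — ether, hydroxyl, or ester single-bond O.
Check the 9 heavy atoms by environment: 4× C (X4) → no; 2× N (X3) → no; 1× C (X3) → no; 1× O (X1) → no; 1× O (X2) → match.
That gives 1 matching atom.

1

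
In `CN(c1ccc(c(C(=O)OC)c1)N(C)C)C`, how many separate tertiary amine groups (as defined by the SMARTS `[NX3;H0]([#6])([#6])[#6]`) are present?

2

[NX3;H0]([#6])([#6])[#6] is the SMARTS for a tertiary amine: a trivalent nitrogen with no H, bonded to three carbons.
The molecule carries 2 separate instances of a dimethylamino group (-N(CH3)2) meeting every constraint; each maps to a distinct set of atoms, giving 2 matches.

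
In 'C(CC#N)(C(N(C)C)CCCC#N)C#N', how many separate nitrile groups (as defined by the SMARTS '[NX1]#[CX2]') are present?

[NX1]#[CX2] is the SMARTS for a nitrile: a nitrogen triple-bonded to a two-connected carbon.
The molecule carries 3 separate instances of a nitrile (-C#N) meeting every constraint; each maps to a distinct set of atoms, giving 3 matches.

3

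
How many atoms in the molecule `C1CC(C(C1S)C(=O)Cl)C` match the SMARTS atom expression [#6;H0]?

1

Check the 10 heavy atoms by environment: 3× C (H1) → no; 2× C (H2) → no; 1× C (H3) → no; 1× C (H0) → match; 1× O (H0) → no; 1× Cl (H0) → no; 1× S (H1) → no.
That gives 1 matching atom.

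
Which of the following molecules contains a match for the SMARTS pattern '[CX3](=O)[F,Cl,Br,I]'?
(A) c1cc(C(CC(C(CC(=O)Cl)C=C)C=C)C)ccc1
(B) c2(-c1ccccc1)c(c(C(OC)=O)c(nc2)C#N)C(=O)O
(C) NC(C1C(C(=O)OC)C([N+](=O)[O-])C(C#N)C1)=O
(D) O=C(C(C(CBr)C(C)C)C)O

A

[CX3](=O)[F,Cl,Br,I] describes a carbonyl carbon bonded to a halogen (an acyl halide).
(A) contains an acyl chloride (-C(=O)Cl), which satisfies every atom and bond constraint.
(B) has a carboxylic acid group (-C(=O)OH) but the carbonyl is bonded to -OH, not to a halogen.
(C) has a methyl-ester group (-C(=O)OCH3) but the carbonyl is bonded to -O-C, not to a halogen.
(D) has a carboxylic acid group (-C(=O)OH) but the carbonyl is bonded to -OH, not to a halogen.
So the answer is (A).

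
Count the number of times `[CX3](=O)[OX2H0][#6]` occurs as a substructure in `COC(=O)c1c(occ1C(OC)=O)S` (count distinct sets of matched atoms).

2

[CX3](=O)[OX2H0][#6] is the SMARTS for an ester: a carbonyl carbon bonded to an oxygen that is itself bonded to carbon (no H on that O).
The molecule carries 2 separate instances of a methyl-ester group (-C(=O)OCH3) meeting every constraint; each maps to a distinct set of atoms, giving 2 matches.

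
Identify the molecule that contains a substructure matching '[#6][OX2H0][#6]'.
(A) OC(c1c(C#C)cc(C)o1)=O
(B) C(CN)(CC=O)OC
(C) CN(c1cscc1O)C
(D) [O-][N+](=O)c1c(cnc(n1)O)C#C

[#6][OX2H0][#6] describes an aliphatic oxygen bridging two carbons with no H on the oxygen (an ether).
(A) has a carboxylic acid group (-C(=O)OH) but the -OH oxygen has H1; the =O is OX1, not OX2.
(B) contains a methoxy ether (-OCH3), which satisfies every atom and bond constraint.
(C) has a hydroxyl group (-OH) but the oxygen has H1, not H0 bridging two carbons.
(D) has a hydroxyl group (-OH) but the oxygen has H1, not H0 bridging two carbons.
So the answer is (B).

B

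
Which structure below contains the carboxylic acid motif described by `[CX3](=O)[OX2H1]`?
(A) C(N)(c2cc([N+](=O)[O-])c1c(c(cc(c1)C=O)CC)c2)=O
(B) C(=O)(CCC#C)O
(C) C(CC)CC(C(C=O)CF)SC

B

[CX3](=O)[OX2H1] describes an sp2 carbon double-bonded to O and single-bonded to an -OH oxygen (a carboxylic acid).
(A) has a primary amide (-C(=O)NH2) but the carbonyl is bonded to N, not to an -OH oxygen.
(B) contains a carboxylic acid group (-C(=O)OH), which satisfies every atom and bond constraint.
(C) has an aldehyde (-CHO) but there is no singly-bonded oxygen on the carbonyl carbon.
So the answer is (B).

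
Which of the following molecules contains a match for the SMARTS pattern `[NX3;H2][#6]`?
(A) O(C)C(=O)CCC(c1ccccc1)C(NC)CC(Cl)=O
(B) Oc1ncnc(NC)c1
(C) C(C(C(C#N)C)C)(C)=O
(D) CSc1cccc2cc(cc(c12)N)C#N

D

[NX3;H2][#6] describes a trivalent nitrogen with two H attached to carbon (a primary amine).
(A) has an N-methylamino group (-NHCH3) but the nitrogen bears two carbons and only one H (H1), not H2.
(B) has an N-methylamino group (-NHCH3) but the nitrogen bears two carbons and only one H (H1), not H2.
(C) has a nitrile (-C#N) but the nitrogen is NX1 (triple-bonded), not NX3 with two H.
(D) contains a primary amino group (-NH2), which satisfies every atom and bond constraint.
So the answer is (D).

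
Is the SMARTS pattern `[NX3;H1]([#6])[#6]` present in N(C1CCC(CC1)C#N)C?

The pattern [NX3;H1]([#6])[#6] describes a trivalent nitrogen with one H, bonded to two carbons — a secondary amine.
The molecule carries an N-methylamino group (-NHCH3), whose atoms satisfy every constraint of the query, so the pattern matches.

Yes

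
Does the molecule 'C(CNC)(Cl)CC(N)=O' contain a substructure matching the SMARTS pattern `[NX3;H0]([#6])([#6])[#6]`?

No

The pattern [NX3;H0]([#6])([#6])[#6] describes a trivalent nitrogen with no H, bonded to three carbons — a tertiary amine.
The closest candidate here is an N-methylamino group (-NHCH3), but the nitrogen still has one H (H1), not H0. No other fragment satisfies the full query, so there is no match.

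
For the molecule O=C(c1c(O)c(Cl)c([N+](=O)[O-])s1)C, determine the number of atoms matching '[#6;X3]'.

5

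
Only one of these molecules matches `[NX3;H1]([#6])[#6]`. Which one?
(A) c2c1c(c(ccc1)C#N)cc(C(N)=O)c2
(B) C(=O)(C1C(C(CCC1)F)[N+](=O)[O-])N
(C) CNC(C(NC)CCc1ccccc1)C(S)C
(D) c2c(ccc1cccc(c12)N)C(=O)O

[NX3;H1]([#6])[#6] describes a trivalent nitrogen with one H, bonded to two carbons (a secondary amine).
(A) has a primary amide (-C(=O)NH2) but the -C(=O)NH2 nitrogen has H2, not H1.
(B) has a primary amide (-C(=O)NH2) but the -C(=O)NH2 nitrogen has H2, not H1.
(C) contains an N-methylamino group (-NHCH3), which satisfies every atom and bond constraint.
(D) has a primary amino group (-NH2) but the nitrogen has H2 and only one carbon neighbour.
So the answer is (C).

C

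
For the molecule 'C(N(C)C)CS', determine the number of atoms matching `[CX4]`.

The query [CX4] means: C with X4: aliphatic carbon with exactly 4 total connections (bonds + H).
Check the 6 heavy atoms by environment: 4× C (X4) → match; 1× N (X3) → no; 1× S (X2) → no.
That gives 4 matching atoms.

4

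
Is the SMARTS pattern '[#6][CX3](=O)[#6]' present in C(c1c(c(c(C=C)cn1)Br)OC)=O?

No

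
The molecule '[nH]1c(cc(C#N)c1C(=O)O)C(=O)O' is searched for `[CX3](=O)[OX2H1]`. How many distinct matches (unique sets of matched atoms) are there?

[CX3](=O)[OX2H1] is the SMARTS for a carboxylic acid: an sp2 carbon double-bonded to O and single-bonded to an -OH oxygen.
The molecule carries 2 separate instances of a carboxylic acid group (-C(=O)OH) meeting every constraint; each maps to a distinct set of atoms, giving 2 matches.

2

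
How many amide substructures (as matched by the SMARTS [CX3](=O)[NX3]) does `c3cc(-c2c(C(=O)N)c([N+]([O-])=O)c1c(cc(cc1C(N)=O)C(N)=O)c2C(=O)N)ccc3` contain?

[CX3](=O)[NX3] is the SMARTS for an amide: a carbonyl carbon bonded to a trivalent nitrogen.
The molecule carries 4 separate instances of a primary amide (-C(=O)NH2) meeting every constraint; each maps to a distinct set of atoms, giving 4 matches.

4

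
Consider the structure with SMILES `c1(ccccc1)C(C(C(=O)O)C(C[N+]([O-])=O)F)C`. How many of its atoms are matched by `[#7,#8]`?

The query [#7,#8] means: nitrogen or oxygen (comma = OR).
Check the 18 heavy atoms by environment: 6× C → no; 1× N (charge +1) → match; 1× O (charge -1) → match; 3× O → match; 6× c (aromatic) → no; 1× F → no.
Summing the matching environments: 1 + 1 + 3 = 5 matching atoms.

5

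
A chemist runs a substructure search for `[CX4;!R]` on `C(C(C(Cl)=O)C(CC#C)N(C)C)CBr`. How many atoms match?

The query [CX4;!R] means: aliphatic carbon with four total connections, not in a ring.
Check the 14 heavy atoms by environment: 7× C (X4, acyclic) → match; 1× N (X3, acyclic) → no; 1× Br (X1, acyclic) → no; 2× C (X2, acyclic) → no; 1× C (X3, acyclic) → no; 1× O (X1, acyclic) → no; 1× Cl (X1, acyclic) → no.
That gives 7 matching atoms.

7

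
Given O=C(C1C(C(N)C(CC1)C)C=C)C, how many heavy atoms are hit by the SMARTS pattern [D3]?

Check the 13 heavy atoms by environment: 5× C (D3) → match; 3× C (D2) → no; 1× O (D1) → no; 3× C (D1) → no; 1× N (D1) → no.
That gives 5 matching atoms.

5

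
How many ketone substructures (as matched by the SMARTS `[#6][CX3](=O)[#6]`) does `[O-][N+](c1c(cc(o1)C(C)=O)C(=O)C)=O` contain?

2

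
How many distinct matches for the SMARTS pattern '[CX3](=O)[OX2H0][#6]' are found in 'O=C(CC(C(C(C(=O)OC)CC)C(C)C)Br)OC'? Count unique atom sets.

[CX3](=O)[OX2H0][#6] is the SMARTS for an ester: a carbonyl carbon bonded to an oxygen that is itself bonded to carbon (no H on that O).
The molecule carries 2 separate instances of a methyl-ester group (-C(=O)OCH3) meeting every constraint; each maps to a distinct set of atoms, giving 2 matches.

2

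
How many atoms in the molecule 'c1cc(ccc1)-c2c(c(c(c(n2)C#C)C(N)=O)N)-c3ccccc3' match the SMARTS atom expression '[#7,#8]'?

The query [#7,#8] means: nitrogen or oxygen (comma = OR).
Check the 24 heavy atoms by environment: 1× n (aromatic) → match; 17× c (aromatic) → no; 3× C → no; 1× O → match; 2× N → match.
Summing the matching environments: 1 + 1 + 2 = 4 matching atoms.

4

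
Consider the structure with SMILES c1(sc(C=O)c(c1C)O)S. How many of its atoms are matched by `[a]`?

The query [a] means: a matches any aromatic atom.
Check the 10 heavy atoms by environment: 1× s (aromatic) → match; 4× c (aromatic) → match; 1× S → no; 2× C → no; 2× O → no.
Summing the matching environments: 1 + 4 = 5 matching atoms.

5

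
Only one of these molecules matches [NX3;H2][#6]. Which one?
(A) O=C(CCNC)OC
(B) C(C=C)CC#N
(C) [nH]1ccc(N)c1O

C

[NX3;H2][#6] describes a trivalent nitrogen with two H attached to carbon (a primary amine).
(A) has an N-methylamino group (-NHCH3) but the nitrogen bears two carbons and only one H (H1), not H2.
(B) has a nitrile (-C#N) but the nitrogen is NX1 (triple-bonded), not NX3 with two H.
(C) contains a primary amino group (-NH2), which satisfies every atom and bond constraint.
So the answer is (C).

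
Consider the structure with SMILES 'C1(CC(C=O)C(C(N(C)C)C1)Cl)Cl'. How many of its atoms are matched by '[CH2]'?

2

The query [CH2] means: aliphatic carbon with exactly two hydrogens.
Check the 13 heavy atoms by environment: 5× C (H1) → no; 2× C (H2) → match; 1× O (H0) → no; 2× Cl (H0) → no; 1× N (H0) → no; 2× C (H3) → no.
That gives 2 matching atoms.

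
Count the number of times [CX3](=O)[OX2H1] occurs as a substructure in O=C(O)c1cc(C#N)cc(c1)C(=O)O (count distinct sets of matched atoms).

2

[CX3](=O)[OX2H1] is the SMARTS for a carboxylic acid: an sp2 carbon double-bonded to O and single-bonded to an -OH oxygen.
The molecule carries 2 separate instances of a carboxylic acid group (-C(=O)OH) meeting every constraint; each maps to a distinct set of atoms, giving 2 matches.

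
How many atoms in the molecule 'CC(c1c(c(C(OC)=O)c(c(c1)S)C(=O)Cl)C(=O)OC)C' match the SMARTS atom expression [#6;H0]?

8

The query [#6;H0] means: any carbon with no attached hydrogen.
Check the 21 heavy atoms by environment: 5× c (aromatic, H0) → match; 1× c (aromatic, H1) → no; 1× C (H1) → no; 4× C (H3) → no; 1× S (H1) → no; 3× C (H0) → match; 5× O (H0) → no; 1× Cl (H0) → no.
Summing the matching environments: 5 + 3 = 8 matching atoms.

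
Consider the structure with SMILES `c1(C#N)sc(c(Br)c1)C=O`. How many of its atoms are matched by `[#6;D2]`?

Check the 10 heavy atoms by environment: 1× s (aromatic, D2) → no; 3× c (aromatic, D3) → no; 1× c (aromatic, D2) → match; 2× C (D2) → match; 1× N (D1) → no; 1× O (D1) → no; 1× Br (D1) → no.
Summing the matching environments: 1 + 2 = 3 matching atoms.

3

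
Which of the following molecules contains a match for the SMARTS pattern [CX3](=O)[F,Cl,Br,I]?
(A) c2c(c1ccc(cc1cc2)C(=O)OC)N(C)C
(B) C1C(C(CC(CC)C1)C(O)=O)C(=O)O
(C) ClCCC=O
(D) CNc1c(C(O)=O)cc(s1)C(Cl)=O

D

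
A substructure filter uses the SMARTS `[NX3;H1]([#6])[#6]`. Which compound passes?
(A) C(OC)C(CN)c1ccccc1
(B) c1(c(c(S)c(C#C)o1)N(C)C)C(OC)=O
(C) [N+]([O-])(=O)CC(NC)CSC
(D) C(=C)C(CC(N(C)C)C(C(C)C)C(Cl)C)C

[NX3;H1]([#6])[#6] describes a trivalent nitrogen with one H, bonded to two carbons (a secondary amine).
(A) has a primary amino group (-NH2) but the nitrogen has H2 and only one carbon neighbour.
(B) has a dimethylamino group (-N(CH3)2) but the nitrogen has H0, not H1.
(C) contains an N-methylamino group (-NHCH3), which satisfies every atom and bond constraint.
(D) has a dimethylamino group (-N(CH3)2) but the nitrogen has H0, not H1.
So the answer is (C).

C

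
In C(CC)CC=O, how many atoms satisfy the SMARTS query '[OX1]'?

1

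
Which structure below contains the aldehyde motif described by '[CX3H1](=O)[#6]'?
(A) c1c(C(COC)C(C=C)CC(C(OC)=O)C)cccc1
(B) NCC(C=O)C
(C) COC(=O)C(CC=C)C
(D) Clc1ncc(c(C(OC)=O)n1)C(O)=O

[CX3H1](=O)[#6] describes an sp2 carbon with one H, double-bonded to O and single-bonded to carbon (an aldehyde).
(A) has a methyl-ester group (-C(=O)OCH3) but the carbonyl carbon has H0, not H1.
(B) contains an aldehyde (-CHO), which satisfies every atom and bond constraint.
(C) has a methyl-ester group (-C(=O)OCH3) but the carbonyl carbon has H0, not H1.
(D) has a methyl-ester group (-C(=O)OCH3) but the carbonyl carbon has H0, not H1.
So the answer is (B).

B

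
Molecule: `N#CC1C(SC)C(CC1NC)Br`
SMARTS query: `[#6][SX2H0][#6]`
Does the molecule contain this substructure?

Yes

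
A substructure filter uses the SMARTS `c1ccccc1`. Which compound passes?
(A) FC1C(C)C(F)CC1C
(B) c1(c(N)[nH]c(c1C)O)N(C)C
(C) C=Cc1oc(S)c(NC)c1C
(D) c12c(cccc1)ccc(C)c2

D

c1ccccc1 describes six aromatic carbons in a ring (a benzene ring).
(A) has a methyl group (-CH3) but no six-membered all-carbon aromatic ring is present.
(B) has a methyl group (-CH3) but no six-membered all-carbon aromatic ring is present.
(C) has a methyl group (-CH3) but no six-membered all-carbon aromatic ring is present.
(D) contains the required atom environment, so the pattern matches.
So the answer is (D).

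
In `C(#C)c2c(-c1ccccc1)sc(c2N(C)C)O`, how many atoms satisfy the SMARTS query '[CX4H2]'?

0

Check the 17 heavy atoms by environment: 1× s (aromatic, H0, X2) → no; 5× c (aromatic, H0, X3) → no; 5× c (aromatic, H1, X3) → no; 1× C (H0, X2) → no; 1× C (H1, X2) → no; 1× N (H0, X3) → no; 2× C (H3, X4) → no; 1× O (H1, X2) → no.
No environment satisfies the query, so 0 matching atoms.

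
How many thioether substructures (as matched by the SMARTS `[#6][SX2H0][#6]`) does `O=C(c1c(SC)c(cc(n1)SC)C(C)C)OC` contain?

[#6][SX2H0][#6] is the SMARTS for a thioether: an aliphatic sulfur bridging two carbons with no H on the sulfur.
The molecule carries 2 separate instances of a methylthio ether (-SCH3) meeting every constraint; each maps to a distinct set of atoms, giving 2 matches.

2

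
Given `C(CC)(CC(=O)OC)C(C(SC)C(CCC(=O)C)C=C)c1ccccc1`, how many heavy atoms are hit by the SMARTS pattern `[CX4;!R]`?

The query [CX4;!R] means: aliphatic carbon with four total connections, not in a ring.
Check the 26 heavy atoms by environment: 12× C (X4, acyclic) → match; 4× C (X3, acyclic) → no; 2× O (X1, acyclic) → no; 6× c (aromatic, X3, in 6-ring) → no; 1× O (X2, acyclic) → no; 1× S (X2, acyclic) → no.
That gives 12 matching atoms.

12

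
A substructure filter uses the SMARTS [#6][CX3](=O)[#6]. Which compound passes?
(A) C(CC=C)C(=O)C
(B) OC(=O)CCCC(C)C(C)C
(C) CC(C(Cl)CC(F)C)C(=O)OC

A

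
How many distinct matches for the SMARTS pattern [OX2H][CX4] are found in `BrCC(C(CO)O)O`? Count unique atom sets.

[OX2H][CX4] is the SMARTS for an aliphatic alcohol: a hydroxyl oxygen bound to an sp3 (X4) carbon.
The molecule carries 3 separate instances of a hydroxyl group (-OH) meeting every constraint; each maps to a distinct set of atoms, giving 3 matches.

3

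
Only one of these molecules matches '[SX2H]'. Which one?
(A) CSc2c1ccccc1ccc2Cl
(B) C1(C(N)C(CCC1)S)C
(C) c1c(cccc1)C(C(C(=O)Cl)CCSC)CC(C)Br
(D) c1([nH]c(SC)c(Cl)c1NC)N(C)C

B

[SX2H] describes an aliphatic sulfur with two connections, one being H (a thiol).
(A) has a methylthio ether (-SCH3) but the sulfur has H0 (bonded to two carbons), not H1.
(B) contains a thiol (-SH), which satisfies every atom and bond constraint.
(C) has a methylthio ether (-SCH3) but the sulfur has H0 (bonded to two carbons), not H1.
(D) has a methylthio ether (-SCH3) but the sulfur has H0 (bonded to two carbons), not H1.
So the answer is (B).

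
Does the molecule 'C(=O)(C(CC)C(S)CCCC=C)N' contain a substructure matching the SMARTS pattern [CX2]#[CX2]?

No

The pattern [CX2]#[CX2] describes a carbon-carbon triple bond — an alkyne.
The closest candidate here is a vinyl group (-CH=CH2), but the C=C is a double bond; both carbons are CX3, not CX2. No other fragment satisfies the full query, so there is no match.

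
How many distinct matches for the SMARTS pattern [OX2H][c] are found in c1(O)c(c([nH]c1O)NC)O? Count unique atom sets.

[OX2H][c] is the SMARTS for a phenol: a hydroxyl oxygen attached to an aromatic carbon.
The molecule carries 3 separate instances of a hydroxyl group (-OH) meeting every constraint; each maps to a distinct set of atoms, giving 3 matches.

3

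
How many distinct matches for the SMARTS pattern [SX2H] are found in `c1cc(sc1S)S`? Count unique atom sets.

[SX2H] is the SMARTS for a thiol: an aliphatic sulfur with two connections, one being H.
The molecule carries 2 separate instances of a thiol (-SH) meeting every constraint; each maps to a distinct set of atoms, giving 2 matches.

2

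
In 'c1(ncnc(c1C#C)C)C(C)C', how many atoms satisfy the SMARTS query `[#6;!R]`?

6

The query [#6;!R] means: carbon not in any ring.
Check the 12 heavy atoms by environment: 2× n (aromatic, in 6-ring) → no; 4× c (aromatic, in 6-ring) → no; 6× C (acyclic) → match.
That gives 6 matching atoms.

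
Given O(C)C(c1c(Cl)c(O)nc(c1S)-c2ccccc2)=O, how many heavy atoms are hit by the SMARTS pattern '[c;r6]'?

11

The query [c;r6] means: aromatic carbon that belongs to a six-membered ring.
Check the 19 heavy atoms by environment: 1× n (aromatic, in 6-ring) → no; 11× c (aromatic, in 6-ring) → match; 1× S (acyclic) → no; 2× C (acyclic) → no; 3× O (acyclic) → no; 1× Cl (acyclic) → no.
That gives 11 matching atoms.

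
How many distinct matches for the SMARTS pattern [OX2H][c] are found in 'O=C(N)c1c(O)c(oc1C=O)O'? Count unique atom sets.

[OX2H][c] is the SMARTS for a phenol: a hydroxyl oxygen attached to an aromatic carbon.
The molecule carries 2 separate instances of a hydroxyl group (-OH) meeting every constraint; each maps to a distinct set of atoms, giving 2 matches.

2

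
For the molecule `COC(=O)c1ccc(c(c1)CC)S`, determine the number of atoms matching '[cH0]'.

3

Check the 13 heavy atoms by environment: 3× c (aromatic, H1) → no; 3× c (aromatic, H0) → match; 1× C (H2) → no; 2× C (H3) → no; 1× S (H1) → no; 1× C (H0) → no; 2× O (H0) → no.
That gives 3 matching atoms.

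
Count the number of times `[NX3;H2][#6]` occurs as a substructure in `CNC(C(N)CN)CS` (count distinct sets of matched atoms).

2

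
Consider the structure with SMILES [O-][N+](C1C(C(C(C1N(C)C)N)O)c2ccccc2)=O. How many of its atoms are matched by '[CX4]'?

The query [CX4] means: C with X4: aliphatic carbon with exactly 4 total connections (bonds + H).
Check the 19 heavy atoms by environment: 7× C (X4) → match; 1× N (charge +1, X3) → no; 1× O (charge -1, X1) → no; 1× O (X1) → no; 1× O (X2) → no; 2× N (X3) → no; 6× c (aromatic, X3) → no.
That gives 7 matching atoms.

7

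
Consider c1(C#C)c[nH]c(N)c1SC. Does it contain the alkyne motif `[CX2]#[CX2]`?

Yes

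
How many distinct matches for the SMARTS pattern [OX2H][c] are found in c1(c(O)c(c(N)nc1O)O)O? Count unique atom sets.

4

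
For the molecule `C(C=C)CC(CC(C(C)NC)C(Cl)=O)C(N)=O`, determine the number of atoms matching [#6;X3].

4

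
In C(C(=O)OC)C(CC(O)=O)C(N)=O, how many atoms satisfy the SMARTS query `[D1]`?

6

The query [D1] means: atom with exactly one heavy-atom neighbour (degree 1).
Check the 13 heavy atoms by environment: 2× C (D2) → no; 4× C (D3) → no; 4× O (D1) → match; 1× N (D1) → match; 1× O (D2) → no; 1× C (D1) → match.
Summing the matching environments: 4 + 1 + 1 = 6 matching atoms.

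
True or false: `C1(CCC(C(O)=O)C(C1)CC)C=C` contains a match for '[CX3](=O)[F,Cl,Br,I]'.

False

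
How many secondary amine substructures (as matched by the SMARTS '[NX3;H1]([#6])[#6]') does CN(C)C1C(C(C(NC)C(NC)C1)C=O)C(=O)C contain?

2

[NX3;H1]([#6])[#6] is the SMARTS for a secondary amine: a trivalent nitrogen with one H, bonded to two carbons.
The molecule carries 2 separate instances of an N-methylamino group (-NHCH3) meeting every constraint; each maps to a distinct set of atoms, giving 2 matches.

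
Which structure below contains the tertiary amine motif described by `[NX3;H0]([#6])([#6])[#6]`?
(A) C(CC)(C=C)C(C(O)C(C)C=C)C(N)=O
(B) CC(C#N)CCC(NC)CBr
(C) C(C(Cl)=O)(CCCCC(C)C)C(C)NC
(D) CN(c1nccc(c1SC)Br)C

D

[NX3;H0]([#6])([#6])[#6] describes a trivalent nitrogen with no H, bonded to three carbons (a tertiary amine).
(A) has a primary amide (-C(=O)NH2) but the amide nitrogen has H2 and only one carbon neighbour.
(B) has an N-methylamino group (-NHCH3) but the nitrogen still has one H (H1), not H0.
(C) has an N-methylamino group (-NHCH3) but the nitrogen still has one H (H1), not H0.
(D) contains a dimethylamino group (-N(CH3)2), which satisfies every atom and bond constraint.
So the answer is (D).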